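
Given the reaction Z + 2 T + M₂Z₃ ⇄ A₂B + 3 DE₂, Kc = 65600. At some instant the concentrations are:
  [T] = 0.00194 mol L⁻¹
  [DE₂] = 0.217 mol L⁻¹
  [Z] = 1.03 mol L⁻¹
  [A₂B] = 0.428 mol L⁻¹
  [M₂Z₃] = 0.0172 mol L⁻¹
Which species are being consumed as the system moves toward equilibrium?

Qc = [A₂B]·[DE₂]³ / ([Z]·[T]²·[M₂Z₃]) = (0.428)·(0.217)³ / ((1.03)·(0.00194)²·(0.0172)) = 65600
Qc = 65600 = Kc; the system is at equilibrium.

none (at equilibrium)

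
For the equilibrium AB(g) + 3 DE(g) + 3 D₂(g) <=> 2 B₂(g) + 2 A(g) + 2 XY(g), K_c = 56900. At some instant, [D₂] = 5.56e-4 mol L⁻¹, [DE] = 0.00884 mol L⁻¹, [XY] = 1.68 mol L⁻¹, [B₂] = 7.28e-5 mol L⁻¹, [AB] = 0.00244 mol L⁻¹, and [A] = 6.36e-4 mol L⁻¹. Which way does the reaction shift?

Q_c = [B₂]²·[A]²·[XY]² / ([AB]·[DE]³·[D₂]³) = (7.28e-5)²·(6.36e-4)²·(1.68)² / ((0.00244)·(0.00884)³·(5.56e-4)³) = 20900
Q_c = 20900 < K_c = 56900, so the forward reaction proceeds.

toward products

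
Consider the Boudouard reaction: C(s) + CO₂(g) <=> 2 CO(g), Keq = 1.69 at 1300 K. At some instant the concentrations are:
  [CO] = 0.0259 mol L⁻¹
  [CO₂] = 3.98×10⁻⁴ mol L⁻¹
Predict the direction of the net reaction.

neither direction; the system is at equilibrium

(C is a pure solid — omitted from Q.)
Q = [CO]² / [CO₂] = (0.0259)² / (3.98×10⁻⁴) = 1.69
Q = 1.69 = Keq, so the system is already at equilibrium.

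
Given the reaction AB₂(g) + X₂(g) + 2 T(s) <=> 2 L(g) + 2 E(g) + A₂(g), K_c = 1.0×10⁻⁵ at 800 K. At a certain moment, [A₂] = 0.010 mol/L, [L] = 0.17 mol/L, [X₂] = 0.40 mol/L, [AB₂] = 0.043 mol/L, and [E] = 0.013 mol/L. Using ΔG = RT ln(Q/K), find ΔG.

ΔG = -8.37 kJ/mol

(T is a pure solid — omitted from Q_c.)
Q_c = [L]²·[E]²·[A₂] / ([AB₂]·[X₂]) = (0.17)²·(0.013)²·(0.010) / ((0.043)·(0.40)) = 2.84×10⁻⁶
ΔG = RT ln(Q_c/K_c) = (8.314 J mol⁻¹ K⁻¹)(800 K) × ln(2.84×10⁻⁶/1.0×10⁻⁵)
   = (6.651 kJ/mol)(-1.259) = -8.37 kJ/mol
ΔG < 0, so the forward reaction is spontaneous (proceeds forward).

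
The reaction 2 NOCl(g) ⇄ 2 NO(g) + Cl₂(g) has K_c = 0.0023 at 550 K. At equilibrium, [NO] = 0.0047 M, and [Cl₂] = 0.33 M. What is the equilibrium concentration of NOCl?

At equilibrium, K_c = [NO]²·[Cl₂] / [NOCl]² = 0.0023.
(0.0047)²·(0.33) / ([NOCl])² = 0.0023
[NOCl]² = 0.00317 ⇒ [NOCl] = 0.056 M

[NOCl] = 0.056 M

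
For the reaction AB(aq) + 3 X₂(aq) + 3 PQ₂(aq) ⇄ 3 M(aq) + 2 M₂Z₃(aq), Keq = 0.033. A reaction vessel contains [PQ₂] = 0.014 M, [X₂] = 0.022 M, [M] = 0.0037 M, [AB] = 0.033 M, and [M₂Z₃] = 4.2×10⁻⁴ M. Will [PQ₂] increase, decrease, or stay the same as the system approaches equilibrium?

decrease

Q = [M]³·[M₂Z₃]² / ([AB]·[X₂]³·[PQ₂]³) = (0.0037)³·(4.2×10⁻⁴)² / ((0.033)·(0.022)³·(0.014)³) = 0.0093
Q = 0.0093 < Keq = 0.033: net forward reaction.
PQ₂ is a reactant, so it decreases.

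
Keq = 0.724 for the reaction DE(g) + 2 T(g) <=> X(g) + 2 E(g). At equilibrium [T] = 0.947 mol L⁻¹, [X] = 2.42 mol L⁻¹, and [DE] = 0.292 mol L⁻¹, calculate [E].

[E] = 0.280 mol L⁻¹

At equilibrium, Keq = [X]·[E]² / ([DE]·[T]²) = 0.724.
(2.42)·([E])² / ((0.292)·(0.947)²) = 0.724
[E]² = 0.0783 ⇒ [E] = 0.280 mol L⁻¹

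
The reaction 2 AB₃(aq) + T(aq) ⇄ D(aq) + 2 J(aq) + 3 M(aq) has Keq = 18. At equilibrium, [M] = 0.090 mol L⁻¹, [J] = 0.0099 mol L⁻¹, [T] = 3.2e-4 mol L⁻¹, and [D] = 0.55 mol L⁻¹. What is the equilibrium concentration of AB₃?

[AB₃] = 0.0026 mol L⁻¹

At equilibrium, Keq = [D]·[J]²·[M]³ / ([AB₃]²·[T]) = 18.
(0.55)·(0.0099)²·(0.090)³ / (([AB₃])²·(3.2e-4)) = 18
[AB₃]² = 6.82e-6 ⇒ [AB₃] = 0.0026 mol L⁻¹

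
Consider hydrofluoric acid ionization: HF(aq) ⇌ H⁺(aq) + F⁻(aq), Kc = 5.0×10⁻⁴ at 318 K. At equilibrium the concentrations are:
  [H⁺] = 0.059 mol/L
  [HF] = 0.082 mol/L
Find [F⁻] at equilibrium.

At equilibrium, Kc = [H⁺]·[F⁻] / [HF] = 5.0×10⁻⁴.
(0.059)·([F⁻]) / (0.082) = 5.0×10⁻⁴
[F⁻] = 6.95×10⁻⁴ = 6.9×10⁻⁴ mol/L

[F⁻] = 6.9×10⁻⁴ mol/L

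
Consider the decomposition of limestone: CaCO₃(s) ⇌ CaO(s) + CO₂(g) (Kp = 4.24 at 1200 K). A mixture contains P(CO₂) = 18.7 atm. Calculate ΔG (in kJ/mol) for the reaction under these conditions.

ΔG = 14.8 kJ/mol

(CaCO₃, CaO are pure solids — omitted from Qp.)
Qp = P(CO₂) = 18.7
ΔG = RT ln(Qp/Kp) = (8.314 J mol⁻¹ K⁻¹)(1200 K) × ln(18.7/4.24)
   = (9.977 kJ/mol)(1.484) = 14.8 kJ/mol
ΔG > 0, so the forward reaction is non-spontaneous (proceeds in reverse).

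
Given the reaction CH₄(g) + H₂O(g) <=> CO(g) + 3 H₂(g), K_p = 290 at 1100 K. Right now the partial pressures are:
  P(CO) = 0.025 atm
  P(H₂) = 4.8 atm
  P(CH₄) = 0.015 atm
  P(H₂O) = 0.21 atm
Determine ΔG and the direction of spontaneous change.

Q_p = P(CO)·P(H₂)³ / (P(CH₄)·P(H₂O)) = (0.025)·(4.8)³ / ((0.015)·(0.21)) = 878
ΔG = RT ln(Q_p/K_p) = (8.314 J mol⁻¹ K⁻¹)(1100 K) × ln(878/290)
   = (9.145 kJ/mol)(1.108) = 10.1 kJ/mol
ΔG > 0, so the forward reaction is non-spontaneous (proceeds in reverse).

ΔG = 10.1 kJ/mol; the forward reaction is non-spontaneous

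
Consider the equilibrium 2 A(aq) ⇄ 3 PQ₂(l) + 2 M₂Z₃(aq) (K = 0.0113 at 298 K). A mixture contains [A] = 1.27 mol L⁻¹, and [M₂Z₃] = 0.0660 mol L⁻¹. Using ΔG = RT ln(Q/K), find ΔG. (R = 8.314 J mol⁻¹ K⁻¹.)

(PQ₂ is a pure liquid — omitted from Q.)
Q = [M₂Z₃]² / [A]² = (0.0660)² / (1.27)² = 0.00270
ΔG = RT ln(Q/K) = (8.314 J mol⁻¹ K⁻¹)(298 K) × ln(0.00270/0.0113)
   = (2.478 kJ/mol)(-1.432) = -3.55 kJ/mol
ΔG < 0, so the forward reaction is spontaneous (proceeds forward).

ΔG = -3.55 kJ/mol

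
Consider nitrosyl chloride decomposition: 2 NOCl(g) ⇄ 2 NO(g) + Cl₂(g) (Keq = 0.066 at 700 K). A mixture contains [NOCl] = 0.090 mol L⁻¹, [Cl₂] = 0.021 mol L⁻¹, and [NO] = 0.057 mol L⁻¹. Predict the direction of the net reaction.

forward (toward products)

Q = [NO]²·[Cl₂] / [NOCl]² = (0.057)²·(0.021) / (0.090)² = 0.0084
Q = 0.0084 < Keq = 0.066, so the forward reaction proceeds.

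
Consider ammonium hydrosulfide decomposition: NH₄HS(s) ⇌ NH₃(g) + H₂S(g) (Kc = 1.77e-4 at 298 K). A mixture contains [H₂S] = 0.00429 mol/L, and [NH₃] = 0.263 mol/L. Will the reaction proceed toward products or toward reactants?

in the reverse direction

(NH₄HS is a pure solid — omitted from Qc.)
Qc = [NH₃]·[H₂S] = (0.263)·(0.00429) = 0.00113
Qc = 0.00113 > Kc = 1.77e-4, so the reverse reaction proceeds.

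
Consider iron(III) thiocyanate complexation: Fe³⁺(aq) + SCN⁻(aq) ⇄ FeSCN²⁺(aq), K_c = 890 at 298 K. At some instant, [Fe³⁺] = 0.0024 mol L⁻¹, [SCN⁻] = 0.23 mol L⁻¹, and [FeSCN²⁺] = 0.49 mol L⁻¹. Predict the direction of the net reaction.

Q_c = [FeSCN²⁺] / ([Fe³⁺]·[SCN⁻]) = (0.49) / ((0.0024)·(0.23)) = 890
Q_c = 890 = K_c, so the system is already at equilibrium.

at equilibrium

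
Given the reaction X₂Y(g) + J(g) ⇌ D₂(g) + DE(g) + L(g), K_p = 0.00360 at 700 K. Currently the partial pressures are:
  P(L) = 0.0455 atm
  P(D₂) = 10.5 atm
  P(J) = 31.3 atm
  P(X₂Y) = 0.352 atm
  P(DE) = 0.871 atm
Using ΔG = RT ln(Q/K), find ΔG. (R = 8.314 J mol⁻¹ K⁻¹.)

ΔG = 13.7 kJ/mol

Q_p = P(D₂)·P(DE)·P(L) / (P(X₂Y)·P(J)) = (10.5)·(0.871)·(0.0455) / ((0.352)·(31.3)) = 0.0378
ΔG = RT ln(Q_p/K_p) = (8.314 J mol⁻¹ K⁻¹)(700 K) × ln(0.0378/0.00360)
   = (5.820 kJ/mol)(2.351) = 13.7 kJ/mol
ΔG > 0, so the forward reaction is non-spontaneous (proceeds in reverse).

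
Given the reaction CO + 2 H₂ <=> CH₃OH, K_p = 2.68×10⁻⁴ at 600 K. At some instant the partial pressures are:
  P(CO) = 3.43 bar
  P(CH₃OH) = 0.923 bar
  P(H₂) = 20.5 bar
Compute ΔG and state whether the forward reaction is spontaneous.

ΔG = 4.34 kJ/mol; the forward reaction is non-spontaneous

Q_p = P(CH₃OH) / (P(CO)·P(H₂)²) = (0.923) / ((3.43)·(20.5)²) = 6.40×10⁻⁴
ΔG = RT ln(Q_p/K_p) = (8.314 J mol⁻¹ K⁻¹)(600 K) × ln(6.40×10⁻⁴/2.68×10⁻⁴)
   = (4.988 kJ/mol)(0.8705) = 4.34 kJ/mol
ΔG > 0, so the forward reaction is non-spontaneous (proceeds in reverse).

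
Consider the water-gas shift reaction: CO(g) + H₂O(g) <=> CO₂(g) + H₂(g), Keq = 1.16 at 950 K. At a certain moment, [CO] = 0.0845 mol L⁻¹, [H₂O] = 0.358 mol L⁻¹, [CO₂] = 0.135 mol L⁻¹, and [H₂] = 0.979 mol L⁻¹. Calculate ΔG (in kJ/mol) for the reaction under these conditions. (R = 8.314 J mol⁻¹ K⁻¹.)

Q = [CO₂]·[H₂] / ([CO]·[H₂O]) = (0.135)·(0.979) / ((0.0845)·(0.358)) = 4.37
ΔG = RT ln(Q/Keq) = (8.314 J mol⁻¹ K⁻¹)(950 K) × ln(4.37/1.16)
   = (7.898 kJ/mol)(1.326) = 10.5 kJ/mol
ΔG > 0, so the forward reaction is non-spontaneous (proceeds in reverse).

ΔG = 10.5 kJ/mol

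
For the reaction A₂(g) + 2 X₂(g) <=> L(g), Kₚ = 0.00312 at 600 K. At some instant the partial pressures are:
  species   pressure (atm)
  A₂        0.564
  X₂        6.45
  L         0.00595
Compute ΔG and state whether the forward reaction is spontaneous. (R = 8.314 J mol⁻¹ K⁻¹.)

Qₚ = P(L) / (P(A₂)·P(X₂)²) = (0.00595) / ((0.564)·(6.45)²) = 2.54×10⁻⁴
ΔG = RT ln(Qₚ/Kₚ) = (8.314 J mol⁻¹ K⁻¹)(600 K) × ln(2.54×10⁻⁴/0.00312)
   = (4.988 kJ/mol)(-2.508) = -12.5 kJ/mol
ΔG < 0, so the forward reaction is spontaneous (proceeds forward).

ΔG = -12.5 kJ/mol; the forward reaction is spontaneous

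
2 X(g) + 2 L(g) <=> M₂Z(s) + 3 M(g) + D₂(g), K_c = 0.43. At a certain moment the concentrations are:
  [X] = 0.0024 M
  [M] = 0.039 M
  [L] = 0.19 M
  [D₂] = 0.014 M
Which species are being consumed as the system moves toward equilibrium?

M₂Z, M, D₂ (products)

(M₂Z is a pure solid — omitted from Q_c.)
Q_c = [M]³·[D₂] / ([X]²·[L]²) = (0.039)³·(0.014) / ((0.0024)²·(0.19)²) = 4.0
Q_c = 4.0 > K_c = 0.43: net reverse reaction.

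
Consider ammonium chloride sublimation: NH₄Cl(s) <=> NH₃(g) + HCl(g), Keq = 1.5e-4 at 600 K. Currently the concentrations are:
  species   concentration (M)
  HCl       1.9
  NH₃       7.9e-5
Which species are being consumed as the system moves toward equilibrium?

none (at equilibrium)

(NH₄Cl is a pure solid — omitted from Q.)
Q = [NH₃]·[HCl] = (7.9e-5)·(1.9) = 1.5e-4
Q = 1.5e-4 = Keq; the system is at equilibrium.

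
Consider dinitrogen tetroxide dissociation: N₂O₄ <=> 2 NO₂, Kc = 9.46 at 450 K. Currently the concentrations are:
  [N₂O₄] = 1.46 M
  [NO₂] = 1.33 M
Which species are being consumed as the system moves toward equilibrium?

Qc = [NO₂]² / [N₂O₄] = (1.33)² / (1.46) = 1.21
Qc = 1.21 < Kc = 9.46: net forward reaction.

N₂O₄ (reactants)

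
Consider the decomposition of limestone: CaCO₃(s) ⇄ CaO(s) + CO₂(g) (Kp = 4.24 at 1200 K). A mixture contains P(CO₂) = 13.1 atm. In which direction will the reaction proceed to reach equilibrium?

(CaCO₃, CaO are pure solids — omitted from Qp.)
Qp = P(CO₂) = 13.1
Qp = 13.1 > Kp = 4.24, so the reverse reaction proceeds.

in the reverse direction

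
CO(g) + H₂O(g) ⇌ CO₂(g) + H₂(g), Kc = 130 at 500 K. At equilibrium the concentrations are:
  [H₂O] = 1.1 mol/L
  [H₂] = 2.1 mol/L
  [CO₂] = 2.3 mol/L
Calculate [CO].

[CO] = 0.034 mol/L

At equilibrium, Kc = [CO₂]·[H₂] / ([CO]·[H₂O]) = 130.
(2.3)·(2.1) / (([CO])·(1.1)) = 130
[CO] = 0.0338 = 0.034 mol/L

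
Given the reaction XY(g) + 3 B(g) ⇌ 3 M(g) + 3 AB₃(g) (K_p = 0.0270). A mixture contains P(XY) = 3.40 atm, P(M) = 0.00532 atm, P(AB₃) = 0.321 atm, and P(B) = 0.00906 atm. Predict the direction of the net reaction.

in the forward direction

Q_p = P(M)³·P(AB₃)³ / (P(XY)·P(B)³) = (0.00532)³·(0.321)³ / ((3.40)·(0.00906)³) = 0.00197
Q_p = 0.00197 < K_p = 0.0270, so the forward reaction proceeds.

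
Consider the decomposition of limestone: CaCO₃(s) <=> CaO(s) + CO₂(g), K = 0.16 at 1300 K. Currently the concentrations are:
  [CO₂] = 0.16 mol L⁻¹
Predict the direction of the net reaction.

(CaCO₃, CaO are pure solids — omitted from Q.)
Q = [CO₂] = 0.16
Q = 0.16 = K, so the system is already at equilibrium.

no net change (already at equilibrium)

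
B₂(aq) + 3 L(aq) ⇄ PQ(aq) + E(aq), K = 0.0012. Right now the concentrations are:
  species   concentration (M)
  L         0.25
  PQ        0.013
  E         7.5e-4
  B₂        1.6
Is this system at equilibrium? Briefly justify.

no; Q < K, reaction proceeds forward

Q = [PQ]·[E] / ([B₂]·[L]³) = (0.013)·(7.5e-4) / ((1.6)·(0.25)³) = 3.9e-4
Q = 3.9e-4 < K = 0.0012: net forward reaction.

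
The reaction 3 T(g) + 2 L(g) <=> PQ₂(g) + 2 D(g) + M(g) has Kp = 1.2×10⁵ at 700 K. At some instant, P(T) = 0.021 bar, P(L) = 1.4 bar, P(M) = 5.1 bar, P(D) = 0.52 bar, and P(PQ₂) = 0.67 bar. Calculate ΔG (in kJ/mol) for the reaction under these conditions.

Qp = P(PQ₂)·P(D)²·P(M) / (P(T)³·P(L)²) = (0.67)·(0.52)²·(5.1) / ((0.021)³·(1.4)²) = 50900
ΔG = RT ln(Qp/Kp) = (8.314 J mol⁻¹ K⁻¹)(700 K) × ln(50900/1.2×10⁵)
   = (5.820 kJ/mol)(-0.8576) = -4.99 kJ/mol
ΔG < 0, so the forward reaction is spontaneous (proceeds forward).

ΔG = -4.99 kJ/mol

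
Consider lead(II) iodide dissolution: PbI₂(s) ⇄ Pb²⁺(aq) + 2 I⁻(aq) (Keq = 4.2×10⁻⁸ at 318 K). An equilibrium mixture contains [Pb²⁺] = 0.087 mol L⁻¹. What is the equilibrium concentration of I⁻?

[I⁻] = 6.9×10⁻⁴ mol L⁻¹

(PbI₂ is a pure solid — omitted from Keq.)
At equilibrium, Keq = [Pb²⁺]·[I⁻]² = 4.2×10⁻⁸.
(0.087)·([I⁻])² = 4.2×10⁻⁸
[I⁻]² = 4.83×10⁻⁷ ⇒ [I⁻] = 6.9×10⁻⁴ mol L⁻¹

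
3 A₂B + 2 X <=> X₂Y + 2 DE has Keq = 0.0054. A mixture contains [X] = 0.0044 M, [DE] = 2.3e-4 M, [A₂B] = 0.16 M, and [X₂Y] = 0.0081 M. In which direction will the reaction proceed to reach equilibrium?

neither direction; the system is at equilibrium

Q = [X₂Y]·[DE]² / ([A₂B]³·[X]²) = (0.0081)·(2.3e-4)² / ((0.16)³·(0.0044)²) = 0.0054
Q = 0.0054 = Keq, so the system is already at equilibrium.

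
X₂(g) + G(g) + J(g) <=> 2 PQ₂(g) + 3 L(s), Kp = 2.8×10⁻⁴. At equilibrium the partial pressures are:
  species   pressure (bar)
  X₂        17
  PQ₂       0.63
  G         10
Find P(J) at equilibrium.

P(J) = 8.3 bar

(L is a pure solid — omitted from Kp.)
At equilibrium, Kp = P(PQ₂)² / (P(X₂)·P(G)·P(J)) = 2.8×10⁻⁴.
(0.63)² / ((17)·(10)·(P(J))) = 2.8×10⁻⁴
P(J) = 8.34 = 8.3 bar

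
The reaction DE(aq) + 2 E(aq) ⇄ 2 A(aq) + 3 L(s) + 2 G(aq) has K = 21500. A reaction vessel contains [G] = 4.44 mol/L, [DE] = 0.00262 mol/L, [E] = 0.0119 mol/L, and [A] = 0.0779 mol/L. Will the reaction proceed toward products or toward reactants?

(L is a pure solid — omitted from Q.)
Q = [A]²·[G]² / ([DE]·[E]²) = (0.0779)²·(4.44)² / ((0.00262)·(0.0119)²) = 3.22e5
Q = 3.22e5 > K = 21500, so the reverse reaction proceeds.

in the reverse direction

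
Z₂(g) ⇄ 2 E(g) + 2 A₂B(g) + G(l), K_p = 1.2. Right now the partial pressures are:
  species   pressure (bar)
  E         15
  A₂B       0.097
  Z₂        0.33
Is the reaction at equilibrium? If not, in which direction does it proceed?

toward reactants

(G is a pure liquid — omitted from Q_p.)
Q_p = P(E)²·P(A₂B)² / P(Z₂) = (15)²·(0.097)² / (0.33) = 6.4
Q_p = 6.4 > K_p = 1.2, so the reverse reaction proceeds.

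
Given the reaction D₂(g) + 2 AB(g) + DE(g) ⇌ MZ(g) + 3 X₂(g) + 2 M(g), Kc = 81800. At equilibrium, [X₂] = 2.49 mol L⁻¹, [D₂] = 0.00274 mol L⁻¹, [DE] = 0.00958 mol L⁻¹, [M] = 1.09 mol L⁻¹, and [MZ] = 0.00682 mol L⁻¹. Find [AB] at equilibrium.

At equilibrium, Kc = [MZ]·[X₂]³·[M]² / ([D₂]·[AB]²·[DE]) = 81800.
(0.00682)·(2.49)³·(1.09)² / ((0.00274)·([AB])²·(0.00958)) = 81800
[AB]² = 0.0583 ⇒ [AB] = 0.241 mol L⁻¹

[AB] = 0.241 mol L⁻¹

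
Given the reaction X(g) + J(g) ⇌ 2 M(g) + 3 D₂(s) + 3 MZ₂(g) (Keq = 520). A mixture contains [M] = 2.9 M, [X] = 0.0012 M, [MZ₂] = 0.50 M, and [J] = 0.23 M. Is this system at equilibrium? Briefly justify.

(D₂ is a pure solid — omitted from Q.)
Q = [M]²·[MZ₂]³ / ([X]·[J]) = (2.9)²·(0.50)³ / ((0.0012)·(0.23)) = 3800
Q = 3800 > Keq = 520: net reverse reaction.

no; Q > K, reaction proceeds in reverse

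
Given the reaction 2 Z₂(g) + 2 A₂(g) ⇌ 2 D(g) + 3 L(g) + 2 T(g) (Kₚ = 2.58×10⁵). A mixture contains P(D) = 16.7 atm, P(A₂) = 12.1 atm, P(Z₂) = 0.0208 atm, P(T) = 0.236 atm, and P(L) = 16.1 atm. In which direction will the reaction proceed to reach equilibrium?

Qₚ = P(D)²·P(L)³·P(T)² / (P(Z₂)²·P(A₂)²) = (16.7)²·(16.1)³·(0.236)² / ((0.0208)²·(12.1)²) = 1.02×10⁶
Qₚ = 1.02×10⁶ > Kₚ = 2.58×10⁵, so the reverse reaction proceeds.

toward reactants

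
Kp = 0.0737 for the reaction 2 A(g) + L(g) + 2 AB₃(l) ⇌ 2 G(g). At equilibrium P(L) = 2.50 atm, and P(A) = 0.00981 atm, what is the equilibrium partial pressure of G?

(AB₃ is a pure liquid — omitted from Kp.)
At equilibrium, Kp = P(G)² / (P(A)²·P(L)) = 0.0737.
(P(G))² / ((0.00981)²·(2.50)) = 0.0737
P(G)² = 1.77×10⁻⁵ ⇒ P(G) = 0.00421 atm

P(G) = 0.00421 atm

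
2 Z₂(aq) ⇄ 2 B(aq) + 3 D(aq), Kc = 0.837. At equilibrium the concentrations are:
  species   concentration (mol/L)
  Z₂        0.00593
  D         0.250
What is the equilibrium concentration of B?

[B] = 0.0434 mol/L

At equilibrium, Kc = [B]²·[D]³ / [Z₂]² = 0.837.
([B])²·(0.250)³ / (0.00593)² = 0.837
[B]² = 0.00188 ⇒ [B] = 0.0434 mol/L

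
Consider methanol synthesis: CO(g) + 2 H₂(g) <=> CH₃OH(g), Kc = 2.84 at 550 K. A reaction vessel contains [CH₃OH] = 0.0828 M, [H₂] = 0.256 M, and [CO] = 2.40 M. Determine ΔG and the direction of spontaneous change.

ΔG = -7.71 kJ/mol; the forward reaction is spontaneous

Qc = [CH₃OH] / ([CO]·[H₂]²) = (0.0828) / ((2.40)·(0.256)²) = 0.526
ΔG = RT ln(Qc/Kc) = (8.314 J mol⁻¹ K⁻¹)(550 K) × ln(0.526/2.84)
   = (4.573 kJ/mol)(-1.686) = -7.71 kJ/mol
ΔG < 0, so the forward reaction is spontaneous (proceeds forward).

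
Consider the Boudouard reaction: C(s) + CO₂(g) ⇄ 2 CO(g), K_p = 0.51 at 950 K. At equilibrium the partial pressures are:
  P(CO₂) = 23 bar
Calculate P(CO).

P(CO) = 3.4 bar

(C is a pure solid — omitted from K_p.)
At equilibrium, K_p = P(CO)² / P(CO₂) = 0.51.
(P(CO))² / (23) = 0.51
P(CO)² = 11.7 ⇒ P(CO) = 3.4 bar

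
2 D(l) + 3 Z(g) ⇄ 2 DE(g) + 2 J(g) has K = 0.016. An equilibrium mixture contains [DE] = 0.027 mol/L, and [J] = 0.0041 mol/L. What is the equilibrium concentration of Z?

(D is a pure liquid — omitted from K.)
At equilibrium, K = [DE]²·[J]² / [Z]³ = 0.016.
(0.027)²·(0.0041)² / ([Z])³ = 0.016
[Z]³ = 7.66×10⁻⁷ ⇒ [Z] = 0.0091 mol/L

[Z] = 0.0091 mol/L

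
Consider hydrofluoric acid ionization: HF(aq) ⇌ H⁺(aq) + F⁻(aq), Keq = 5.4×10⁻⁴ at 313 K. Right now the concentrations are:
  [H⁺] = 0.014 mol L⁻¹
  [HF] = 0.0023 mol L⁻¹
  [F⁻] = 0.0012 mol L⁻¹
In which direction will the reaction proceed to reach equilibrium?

Q = [H⁺]·[F⁻] / [HF] = (0.014)·(0.0012) / (0.0023) = 0.0073
Q = 0.0073 > Keq = 5.4×10⁻⁴, so the reverse reaction proceeds.

reverse (toward reactants)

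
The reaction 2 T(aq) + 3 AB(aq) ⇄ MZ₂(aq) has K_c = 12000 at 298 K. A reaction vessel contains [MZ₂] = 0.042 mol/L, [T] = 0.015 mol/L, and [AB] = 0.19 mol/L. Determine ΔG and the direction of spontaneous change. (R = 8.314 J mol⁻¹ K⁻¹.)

ΔG = 2.03 kJ/mol; the forward reaction is non-spontaneous

Q_c = [MZ₂] / ([T]²·[AB]³) = (0.042) / ((0.015)²·(0.19)³) = 27200
ΔG = RT ln(Q_c/K_c) = (8.314 J mol⁻¹ K⁻¹)(298 K) × ln(27200/12000)
   = (2.478 kJ/mol)(0.8183) = 2.03 kJ/mol
ΔG > 0, so the forward reaction is non-spontaneous (proceeds in reverse).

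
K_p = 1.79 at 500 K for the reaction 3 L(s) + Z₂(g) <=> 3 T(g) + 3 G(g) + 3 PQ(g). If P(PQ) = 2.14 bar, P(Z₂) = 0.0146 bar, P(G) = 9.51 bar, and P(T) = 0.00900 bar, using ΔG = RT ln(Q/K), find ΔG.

(L is a pure solid — omitted from Q_p.)
Q_p = P(T)³·P(G)³·P(PQ)³ / P(Z₂) = (0.00900)³·(9.51)³·(2.14)³ / (0.0146) = 0.421
ΔG = RT ln(Q_p/K_p) = (8.314 J mol⁻¹ K⁻¹)(500 K) × ln(0.421/1.79)
   = (4.157 kJ/mol)(-1.447) = -6.02 kJ/mol
ΔG < 0, so the forward reaction is spontaneous (proceeds forward).

ΔG = -6.02 kJ/mol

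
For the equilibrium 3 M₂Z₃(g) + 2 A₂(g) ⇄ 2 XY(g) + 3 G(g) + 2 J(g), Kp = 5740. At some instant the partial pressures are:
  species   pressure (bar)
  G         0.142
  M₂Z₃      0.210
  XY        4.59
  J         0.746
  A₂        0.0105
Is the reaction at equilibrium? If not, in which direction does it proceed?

in the reverse direction

Qp = P(XY)²·P(G)³·P(J)² / (P(M₂Z₃)³·P(A₂)²) = (4.59)²·(0.142)³·(0.746)² / ((0.210)³·(0.0105)²) = 32900
Qp = 32900 > Kp = 5740, so the reverse reaction proceeds.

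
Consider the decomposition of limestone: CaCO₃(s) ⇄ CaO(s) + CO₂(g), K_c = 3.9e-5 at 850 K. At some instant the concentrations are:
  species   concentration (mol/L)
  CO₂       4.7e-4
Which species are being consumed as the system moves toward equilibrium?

(CaCO₃, CaO are pure solids — omitted from Q_c.)
Q_c = [CO₂] = 4.7e-4
Q_c = 4.7e-4 > K_c = 3.9e-5: net reverse reaction.

CaO, CO₂ (products)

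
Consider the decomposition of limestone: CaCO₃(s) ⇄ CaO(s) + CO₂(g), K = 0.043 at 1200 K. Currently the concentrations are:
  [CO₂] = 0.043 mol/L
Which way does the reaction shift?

no net change (already at equilibrium)

(CaCO₃, CaO are pure solids — omitted from Q.)
Q = [CO₂] = 0.043
Q = 0.043 = K, so the system is already at equilibrium.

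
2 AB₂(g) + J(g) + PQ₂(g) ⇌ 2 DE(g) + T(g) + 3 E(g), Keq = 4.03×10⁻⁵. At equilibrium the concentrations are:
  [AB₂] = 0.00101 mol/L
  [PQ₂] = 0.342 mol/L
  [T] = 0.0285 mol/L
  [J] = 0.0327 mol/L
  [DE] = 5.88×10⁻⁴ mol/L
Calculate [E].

[E] = 0.0360 mol/L

At equilibrium, Keq = [DE]²·[T]·[E]³ / ([AB₂]²·[J]·[PQ₂]) = 4.03×10⁻⁵.
(5.88×10⁻⁴)²·(0.0285)·([E])³ / ((0.00101)²·(0.0327)·(0.342)) = 4.03×10⁻⁵
[E]³ = 4.67×10⁻⁵ ⇒ [E] = 0.0360 mol/L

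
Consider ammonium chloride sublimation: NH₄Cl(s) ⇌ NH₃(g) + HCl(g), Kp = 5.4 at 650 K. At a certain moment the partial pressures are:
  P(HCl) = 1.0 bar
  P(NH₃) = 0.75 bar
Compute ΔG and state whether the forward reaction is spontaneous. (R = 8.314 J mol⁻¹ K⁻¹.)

ΔG = -10.7 kJ/mol; the forward reaction is spontaneous

(NH₄Cl is a pure solid — omitted from Qp.)
Qp = P(NH₃)·P(HCl) = (0.75)·(1.0) = 0.750
ΔG = RT ln(Qp/Kp) = (8.314 J mol⁻¹ K⁻¹)(650 K) × ln(0.750/5.4)
   = (5.404 kJ/mol)(-1.974) = -10.7 kJ/mol
ΔG < 0, so the forward reaction is spontaneous (proceeds forward).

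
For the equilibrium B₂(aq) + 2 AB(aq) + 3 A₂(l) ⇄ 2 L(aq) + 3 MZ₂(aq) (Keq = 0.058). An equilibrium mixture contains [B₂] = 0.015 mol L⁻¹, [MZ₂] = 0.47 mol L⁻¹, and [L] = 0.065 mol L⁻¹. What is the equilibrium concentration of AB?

[AB] = 0.71 mol L⁻¹

(A₂ is a pure liquid — omitted from Keq.)
At equilibrium, Keq = [L]²·[MZ₂]³ / ([B₂]·[AB]²) = 0.058.
(0.065)²·(0.47)³ / ((0.015)·([AB])²) = 0.058
[AB]² = 0.504 ⇒ [AB] = 0.71 mol L⁻¹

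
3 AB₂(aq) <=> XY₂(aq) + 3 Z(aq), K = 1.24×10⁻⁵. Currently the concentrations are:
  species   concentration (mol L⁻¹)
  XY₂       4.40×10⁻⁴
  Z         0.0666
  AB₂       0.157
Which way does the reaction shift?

reverse (toward reactants)

Q = [XY₂]·[Z]³ / [AB₂]³ = (4.40×10⁻⁴)·(0.0666)³ / (0.157)³ = 3.36×10⁻⁵
Q = 3.36×10⁻⁵ > K = 1.24×10⁻⁵, so the reverse reaction proceeds.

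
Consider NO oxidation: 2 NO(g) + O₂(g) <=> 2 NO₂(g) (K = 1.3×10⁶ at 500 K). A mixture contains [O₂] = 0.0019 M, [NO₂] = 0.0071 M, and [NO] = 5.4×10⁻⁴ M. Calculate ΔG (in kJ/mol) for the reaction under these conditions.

ΔG = -11.1 kJ/mol

Q = [NO₂]² / ([NO]²·[O₂]) = (0.0071)² / ((5.4×10⁻⁴)²·(0.0019)) = 91000
ΔG = RT ln(Q/K) = (8.314 J mol⁻¹ K⁻¹)(500 K) × ln(91000/1.3×10⁶)
   = (4.157 kJ/mol)(-2.659) = -11.1 kJ/mol
ΔG < 0, so the forward reaction is spontaneous (proceeds forward).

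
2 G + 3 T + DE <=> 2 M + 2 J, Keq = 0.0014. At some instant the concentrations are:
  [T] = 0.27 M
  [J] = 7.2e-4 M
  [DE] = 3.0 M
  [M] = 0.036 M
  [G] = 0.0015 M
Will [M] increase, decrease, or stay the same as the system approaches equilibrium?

decrease

Q = [M]²·[J]² / ([G]²·[T]³·[DE]) = (0.036)²·(7.2e-4)² / ((0.0015)²·(0.27)³·(3.0)) = 0.0051
Q = 0.0051 > Keq = 0.0014: net reverse reaction.
M is a product, so it decreases.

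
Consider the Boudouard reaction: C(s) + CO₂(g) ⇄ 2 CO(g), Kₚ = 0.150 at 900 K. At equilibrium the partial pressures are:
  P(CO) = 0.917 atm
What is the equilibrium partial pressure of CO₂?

(C is a pure solid — omitted from Kₚ.)
At equilibrium, Kₚ = P(CO)² / P(CO₂) = 0.150.
(0.917)² / (P(CO₂)) = 0.150
P(CO₂) = 5.61 atm

P(CO₂) = 5.61 atm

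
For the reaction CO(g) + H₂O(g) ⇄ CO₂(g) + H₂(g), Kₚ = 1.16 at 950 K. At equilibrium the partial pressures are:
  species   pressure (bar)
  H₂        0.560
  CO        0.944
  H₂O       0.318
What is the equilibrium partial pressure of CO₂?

At equilibrium, Kₚ = P(CO₂)·P(H₂) / (P(CO)·P(H₂O)) = 1.16.
(P(CO₂))·(0.560) / ((0.944)·(0.318)) = 1.16
P(CO₂) = 0.622 bar

P(CO₂) = 0.622 bar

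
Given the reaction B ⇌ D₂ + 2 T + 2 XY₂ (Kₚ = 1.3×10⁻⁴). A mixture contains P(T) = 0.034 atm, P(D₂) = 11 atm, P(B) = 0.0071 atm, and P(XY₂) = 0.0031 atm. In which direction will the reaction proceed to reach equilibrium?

to the right

Qₚ = P(D₂)·P(T)²·P(XY₂)² / P(B) = (11)·(0.034)²·(0.0031)² / (0.0071) = 1.7×10⁻⁵
Qₚ = 1.7×10⁻⁵ < Kₚ = 1.3×10⁻⁴, so the forward reaction proceeds.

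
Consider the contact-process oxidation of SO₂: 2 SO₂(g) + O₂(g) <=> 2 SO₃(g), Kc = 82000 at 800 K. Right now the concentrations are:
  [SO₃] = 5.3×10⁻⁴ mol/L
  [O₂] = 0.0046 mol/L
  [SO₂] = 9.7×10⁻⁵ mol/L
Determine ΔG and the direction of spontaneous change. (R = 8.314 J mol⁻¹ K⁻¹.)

ΔG = -16.9 kJ/mol; the forward reaction is spontaneous

Qc = [SO₃]² / ([SO₂]²·[O₂]) = (5.3×10⁻⁴)² / ((9.7×10⁻⁵)²·(0.0046)) = 6490
ΔG = RT ln(Qc/Kc) = (8.314 J mol⁻¹ K⁻¹)(800 K) × ln(6490/82000)
   = (6.651 kJ/mol)(-2.536) = -16.9 kJ/mol
ΔG < 0, so the forward reaction is spontaneous (proceeds forward).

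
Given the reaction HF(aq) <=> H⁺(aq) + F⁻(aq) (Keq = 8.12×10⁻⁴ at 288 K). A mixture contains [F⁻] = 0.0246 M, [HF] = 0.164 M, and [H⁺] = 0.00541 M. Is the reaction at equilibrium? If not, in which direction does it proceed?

no net change (already at equilibrium)

Q = [H⁺]·[F⁻] / [HF] = (0.00541)·(0.0246) / (0.164) = 8.12×10⁻⁴
Q = 8.12×10⁻⁴ = Keq, so the system is already at equilibrium.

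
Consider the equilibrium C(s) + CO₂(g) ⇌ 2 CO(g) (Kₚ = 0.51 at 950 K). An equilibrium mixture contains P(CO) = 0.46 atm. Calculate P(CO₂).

P(CO₂) = 0.41 atm

(C is a pure solid — omitted from Kₚ.)
At equilibrium, Kₚ = P(CO)² / P(CO₂) = 0.51.
(0.46)² / (P(CO₂)) = 0.51
P(CO₂) = 0.415 = 0.41 atm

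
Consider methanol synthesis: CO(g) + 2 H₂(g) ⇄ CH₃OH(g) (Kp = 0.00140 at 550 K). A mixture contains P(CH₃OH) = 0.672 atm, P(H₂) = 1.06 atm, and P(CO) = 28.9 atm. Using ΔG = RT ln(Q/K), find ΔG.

ΔG = 12.3 kJ/mol

Qp = P(CH₃OH) / (P(CO)·P(H₂)²) = (0.672) / ((28.9)·(1.06)²) = 0.0207
ΔG = RT ln(Qp/Kp) = (8.314 J mol⁻¹ K⁻¹)(550 K) × ln(0.0207/0.00140)
   = (4.573 kJ/mol)(2.694) = 12.3 kJ/mol
ΔG > 0, so the forward reaction is non-spontaneous (proceeds in reverse).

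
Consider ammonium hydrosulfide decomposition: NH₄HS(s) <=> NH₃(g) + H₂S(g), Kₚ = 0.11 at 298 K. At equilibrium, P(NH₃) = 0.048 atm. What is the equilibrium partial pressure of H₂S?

(NH₄HS is a pure solid — omitted from Kₚ.)
At equilibrium, Kₚ = P(NH₃)·P(H₂S) = 0.11.
(0.048)·(P(H₂S)) = 0.11
P(H₂S) = 2.29 = 2.3 atm

P(H₂S) = 2.3 atm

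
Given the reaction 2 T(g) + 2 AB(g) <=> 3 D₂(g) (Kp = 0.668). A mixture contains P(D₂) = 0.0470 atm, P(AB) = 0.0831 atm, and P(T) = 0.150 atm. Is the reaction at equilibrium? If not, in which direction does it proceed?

Qp = P(D₂)³ / (P(T)²·P(AB)²) = (0.0470)³ / ((0.150)²·(0.0831)²) = 0.668
Qp = 0.668 = Kp, so the system is already at equilibrium.

neither direction; the system is at equilibrium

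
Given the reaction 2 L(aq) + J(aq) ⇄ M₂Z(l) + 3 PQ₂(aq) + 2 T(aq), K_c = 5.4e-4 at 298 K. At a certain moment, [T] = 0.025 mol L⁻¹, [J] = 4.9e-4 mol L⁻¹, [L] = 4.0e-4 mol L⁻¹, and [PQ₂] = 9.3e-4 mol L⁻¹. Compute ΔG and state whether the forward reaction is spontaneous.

ΔG = 6.13 kJ/mol; the forward reaction is non-spontaneous

(M₂Z is a pure liquid — omitted from Q_c.)
Q_c = [PQ₂]³·[T]² / ([L]²·[J]) = (9.3e-4)³·(0.025)² / ((4.0e-4)²·(4.9e-4)) = 0.00641
ΔG = RT ln(Q_c/K_c) = (8.314 J mol⁻¹ K⁻¹)(298 K) × ln(0.00641/5.4e-4)
   = (2.478 kJ/mol)(2.474) = 6.13 kJ/mol
ΔG > 0, so the forward reaction is non-spontaneous (proceeds in reverse).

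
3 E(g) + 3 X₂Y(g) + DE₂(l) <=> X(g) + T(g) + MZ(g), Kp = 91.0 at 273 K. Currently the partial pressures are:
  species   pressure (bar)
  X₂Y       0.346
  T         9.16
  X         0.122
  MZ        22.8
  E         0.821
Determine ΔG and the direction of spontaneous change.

(DE₂ is a pure liquid — omitted from Qp.)
Qp = P(X)·P(T)·P(MZ) / (P(E)³·P(X₂Y)³) = (0.122)·(9.16)·(22.8) / ((0.821)³·(0.346)³) = 1110
ΔG = RT ln(Qp/Kp) = (8.314 J mol⁻¹ K⁻¹)(273 K) × ln(1110/91.0)
   = (2.270 kJ/mol)(2.501) = 5.68 kJ/mol
ΔG > 0, so the forward reaction is non-spontaneous (proceeds in reverse).

ΔG = 5.68 kJ/mol; the forward reaction is non-spontaneous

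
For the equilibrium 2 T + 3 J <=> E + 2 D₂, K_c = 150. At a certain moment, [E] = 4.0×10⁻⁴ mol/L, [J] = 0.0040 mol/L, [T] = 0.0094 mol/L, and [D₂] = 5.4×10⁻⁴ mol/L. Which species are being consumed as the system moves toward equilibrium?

Q_c = [E]·[D₂]² / ([T]²·[J]³) = (4.0×10⁻⁴)·(5.4×10⁻⁴)² / ((0.0094)²·(0.0040)³) = 21
Q_c = 21 < K_c = 150: net forward reaction.

T, J (reactants)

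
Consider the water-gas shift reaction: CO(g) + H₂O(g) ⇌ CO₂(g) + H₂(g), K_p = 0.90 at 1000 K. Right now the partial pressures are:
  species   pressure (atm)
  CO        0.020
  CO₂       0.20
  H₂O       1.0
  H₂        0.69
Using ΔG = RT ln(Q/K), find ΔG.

Q_p = P(CO₂)·P(H₂) / (P(CO)·P(H₂O)) = (0.20)·(0.69) / ((0.020)·(1.0)) = 6.90
ΔG = RT ln(Q_p/K_p) = (8.314 J mol⁻¹ K⁻¹)(1000 K) × ln(6.90/0.90)
   = (8.314 kJ/mol)(2.037) = 16.9 kJ/mol
ΔG > 0, so the forward reaction is non-spontaneous (proceeds in reverse).

ΔG = 16.9 kJ/mol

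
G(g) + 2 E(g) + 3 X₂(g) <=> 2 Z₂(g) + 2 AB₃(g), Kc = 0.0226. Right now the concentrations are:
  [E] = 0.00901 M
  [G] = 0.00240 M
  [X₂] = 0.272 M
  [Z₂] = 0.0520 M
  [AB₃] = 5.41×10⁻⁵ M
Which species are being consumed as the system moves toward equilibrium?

G, E, X₂ (reactants)

Qc = [Z₂]²·[AB₃]² / ([G]·[E]²·[X₂]³) = (0.0520)²·(5.41×10⁻⁵)² / ((0.00240)·(0.00901)²·(0.272)³) = 0.00202
Qc = 0.00202 < Kc = 0.0226: net forward reaction.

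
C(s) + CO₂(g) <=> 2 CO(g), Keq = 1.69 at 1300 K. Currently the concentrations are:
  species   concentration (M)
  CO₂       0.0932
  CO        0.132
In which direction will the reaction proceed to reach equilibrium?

(C is a pure solid — omitted from Q.)
Q = [CO]² / [CO₂] = (0.132)² / (0.0932) = 0.187
Q = 0.187 < Keq = 1.69, so the forward reaction proceeds.

toward products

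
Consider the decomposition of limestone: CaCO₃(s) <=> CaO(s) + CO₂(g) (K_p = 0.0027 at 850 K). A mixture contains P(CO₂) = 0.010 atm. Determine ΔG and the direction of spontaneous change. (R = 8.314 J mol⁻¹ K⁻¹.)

ΔG = 9.25 kJ/mol; the forward reaction is non-spontaneous

(CaCO₃, CaO are pure solids — omitted from Q_p.)
Q_p = P(CO₂) = 0.0100
ΔG = RT ln(Q_p/K_p) = (8.314 J mol⁻¹ K⁻¹)(850 K) × ln(0.0100/0.0027)
   = (7.067 kJ/mol)(1.309) = 9.25 kJ/mol
ΔG > 0, so the forward reaction is non-spontaneous (proceeds in reverse).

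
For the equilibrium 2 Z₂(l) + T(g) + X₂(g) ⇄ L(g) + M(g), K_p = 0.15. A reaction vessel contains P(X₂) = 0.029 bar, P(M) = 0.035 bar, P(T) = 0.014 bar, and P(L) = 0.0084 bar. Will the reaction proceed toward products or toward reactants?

(Z₂ is a pure liquid — omitted from Q_p.)
Q_p = P(L)·P(M) / (P(T)·P(X₂)) = (0.0084)·(0.035) / ((0.014)·(0.029)) = 0.72
Q_p = 0.72 > K_p = 0.15, so the reverse reaction proceeds.

in the reverse direction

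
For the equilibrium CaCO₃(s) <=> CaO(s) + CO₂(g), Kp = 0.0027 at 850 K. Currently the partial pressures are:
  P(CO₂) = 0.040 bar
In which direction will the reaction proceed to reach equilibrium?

(CaCO₃, CaO are pure solids — omitted from Qp.)
Qp = P(CO₂) = 0.040
Qp = 0.040 > Kp = 0.0027, so the reverse reaction proceeds.

to the left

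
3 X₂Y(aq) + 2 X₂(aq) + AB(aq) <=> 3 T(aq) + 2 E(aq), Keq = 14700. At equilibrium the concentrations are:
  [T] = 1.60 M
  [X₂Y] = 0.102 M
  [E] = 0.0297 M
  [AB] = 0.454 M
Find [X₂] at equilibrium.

[X₂] = 0.0226 M

At equilibrium, Keq = [T]³·[E]² / ([X₂Y]³·[X₂]²·[AB]) = 14700.
(1.60)³·(0.0297)² / ((0.102)³·([X₂])²·(0.454)) = 14700
[X₂]² = 5.10e-4 ⇒ [X₂] = 0.0226 M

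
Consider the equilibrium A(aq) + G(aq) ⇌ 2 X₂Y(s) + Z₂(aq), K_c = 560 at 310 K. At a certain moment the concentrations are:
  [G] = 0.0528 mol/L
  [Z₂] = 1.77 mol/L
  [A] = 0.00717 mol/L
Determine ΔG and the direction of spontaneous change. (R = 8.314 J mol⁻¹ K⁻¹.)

(X₂Y is a pure solid — omitted from Q_c.)
Q_c = [Z₂] / ([A]·[G]) = (1.77) / ((0.00717)·(0.0528)) = 4680
ΔG = RT ln(Q_c/K_c) = (8.314 J mol⁻¹ K⁻¹)(310 K) × ln(4680/560)
   = (2.577 kJ/mol)(2.123) = 5.47 kJ/mol
ΔG > 0, so the forward reaction is non-spontaneous (proceeds in reverse).

ΔG = 5.47 kJ/mol; the forward reaction is non-spontaneous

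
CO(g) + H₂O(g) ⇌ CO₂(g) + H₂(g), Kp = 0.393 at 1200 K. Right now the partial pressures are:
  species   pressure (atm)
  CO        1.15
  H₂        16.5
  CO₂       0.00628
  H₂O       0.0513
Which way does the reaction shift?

to the left

Qp = P(CO₂)·P(H₂) / (P(CO)·P(H₂O)) = (0.00628)·(16.5) / ((1.15)·(0.0513)) = 1.76
Qp = 1.76 > Kp = 0.393, so the reverse reaction proceeds.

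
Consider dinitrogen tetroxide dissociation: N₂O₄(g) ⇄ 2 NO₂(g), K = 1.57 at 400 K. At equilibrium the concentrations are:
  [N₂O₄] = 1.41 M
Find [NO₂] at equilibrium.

At equilibrium, K = [NO₂]² / [N₂O₄] = 1.57.
([NO₂])² / (1.41) = 1.57
[NO₂]² = 2.21 ⇒ [NO₂] = 1.49 M

[NO₂] = 1.49 M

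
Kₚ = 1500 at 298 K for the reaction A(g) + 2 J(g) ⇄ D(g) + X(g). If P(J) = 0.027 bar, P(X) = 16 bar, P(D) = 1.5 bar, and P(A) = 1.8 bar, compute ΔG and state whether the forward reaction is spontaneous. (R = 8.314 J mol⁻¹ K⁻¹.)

Qₚ = P(D)·P(X) / (P(A)·P(J)²) = (1.5)·(16) / ((1.8)·(0.027)²) = 18300
ΔG = RT ln(Qₚ/Kₚ) = (8.314 J mol⁻¹ K⁻¹)(298 K) × ln(18300/1500)
   = (2.478 kJ/mol)(2.501) = 6.20 kJ/mol
ΔG > 0, so the forward reaction is non-spontaneous (proceeds in reverse).

ΔG = 6.20 kJ/mol; the forward reaction is non-spontaneous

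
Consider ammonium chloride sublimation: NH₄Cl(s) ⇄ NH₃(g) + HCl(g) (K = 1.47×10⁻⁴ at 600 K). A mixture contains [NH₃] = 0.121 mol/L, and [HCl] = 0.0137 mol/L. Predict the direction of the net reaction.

(NH₄Cl is a pure solid — omitted from Q.)
Q = [NH₃]·[HCl] = (0.121)·(0.0137) = 0.00166
Q = 0.00166 > K = 1.47×10⁻⁴, so the reverse reaction proceeds.

to the left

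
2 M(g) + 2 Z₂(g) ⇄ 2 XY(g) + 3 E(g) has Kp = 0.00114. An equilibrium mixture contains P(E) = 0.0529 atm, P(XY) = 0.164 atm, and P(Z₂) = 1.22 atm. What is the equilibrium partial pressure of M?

At equilibrium, Kp = P(XY)²·P(E)³ / (P(M)²·P(Z₂)²) = 0.00114.
(0.164)²·(0.0529)³ / ((P(M))²·(1.22)²) = 0.00114
P(M)² = 0.00235 ⇒ P(M) = 0.0484 atm

P(M) = 0.0484 atm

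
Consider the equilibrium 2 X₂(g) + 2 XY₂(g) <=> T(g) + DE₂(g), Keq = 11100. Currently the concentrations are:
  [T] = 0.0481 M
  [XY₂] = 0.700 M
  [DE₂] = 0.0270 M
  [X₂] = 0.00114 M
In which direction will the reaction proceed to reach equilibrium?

Q = [T]·[DE₂] / ([X₂]²·[XY₂]²) = (0.0481)·(0.0270) / ((0.00114)²·(0.700)²) = 2040
Q = 2040 < Keq = 11100, so the forward reaction proceeds.

to the right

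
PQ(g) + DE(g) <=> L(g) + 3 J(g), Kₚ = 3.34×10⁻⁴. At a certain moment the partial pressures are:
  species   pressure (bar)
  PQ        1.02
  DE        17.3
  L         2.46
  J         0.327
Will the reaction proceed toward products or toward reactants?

reverse (toward reactants)

Qₚ = P(L)·P(J)³ / (P(PQ)·P(DE)) = (2.46)·(0.327)³ / ((1.02)·(17.3)) = 0.00487
Qₚ = 0.00487 > Kₚ = 3.34×10⁻⁴, so the reverse reaction proceeds.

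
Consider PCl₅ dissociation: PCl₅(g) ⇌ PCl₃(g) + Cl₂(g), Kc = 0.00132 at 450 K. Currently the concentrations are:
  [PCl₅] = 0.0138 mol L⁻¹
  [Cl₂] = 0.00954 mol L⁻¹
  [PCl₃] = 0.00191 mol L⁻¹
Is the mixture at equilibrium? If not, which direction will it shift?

yes, at equilibrium

Qc = [PCl₃]·[Cl₂] / [PCl₅] = (0.00191)·(0.00954) / (0.0138) = 0.00132
Qc = 0.00132 = Kc; the system is at equilibrium.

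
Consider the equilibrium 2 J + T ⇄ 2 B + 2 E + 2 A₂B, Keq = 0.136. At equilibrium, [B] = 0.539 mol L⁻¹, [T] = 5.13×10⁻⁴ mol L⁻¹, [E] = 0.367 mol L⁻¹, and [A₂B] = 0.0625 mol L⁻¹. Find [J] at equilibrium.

At equilibrium, Keq = [B]²·[E]²·[A₂B]² / ([J]²·[T]) = 0.136.
(0.539)²·(0.367)²·(0.0625)² / (([J])²·(5.13×10⁻⁴)) = 0.136
[J]² = 2.19 ⇒ [J] = 1.48 mol L⁻¹

[J] = 1.48 mol L⁻¹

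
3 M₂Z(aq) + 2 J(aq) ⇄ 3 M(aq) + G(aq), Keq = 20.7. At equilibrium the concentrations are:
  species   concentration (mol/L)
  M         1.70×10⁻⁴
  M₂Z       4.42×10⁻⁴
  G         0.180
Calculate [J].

At equilibrium, Keq = [M]³·[G] / ([M₂Z]³·[J]²) = 20.7.
(1.70×10⁻⁴)³·(0.180) / ((4.42×10⁻⁴)³·([J])²) = 20.7
[J]² = 4.95×10⁻⁴ ⇒ [J] = 0.0222 mol/L

[J] = 0.0222 mol/L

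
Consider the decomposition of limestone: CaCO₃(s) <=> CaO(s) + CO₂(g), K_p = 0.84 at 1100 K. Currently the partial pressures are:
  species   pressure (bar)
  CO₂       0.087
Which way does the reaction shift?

(CaCO₃, CaO are pure solids — omitted from Q_p.)
Q_p = P(CO₂) = 0.087
Q_p = 0.087 < K_p = 0.84, so the forward reaction proceeds.

toward products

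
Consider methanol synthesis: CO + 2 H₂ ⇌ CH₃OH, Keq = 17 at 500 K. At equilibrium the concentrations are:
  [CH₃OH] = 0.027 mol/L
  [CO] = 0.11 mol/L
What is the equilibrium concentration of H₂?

At equilibrium, Keq = [CH₃OH] / ([CO]·[H₂]²) = 17.
(0.027) / ((0.11)·([H₂])²) = 17
[H₂]² = 0.0144 ⇒ [H₂] = 0.12 mol/L

[H₂] = 0.12 mol/L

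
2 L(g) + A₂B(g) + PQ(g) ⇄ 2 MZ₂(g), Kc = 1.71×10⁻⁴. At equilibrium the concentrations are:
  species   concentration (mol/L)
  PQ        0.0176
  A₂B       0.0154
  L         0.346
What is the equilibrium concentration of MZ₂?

At equilibrium, Kc = [MZ₂]² / ([L]²·[A₂B]·[PQ]) = 1.71×10⁻⁴.
([MZ₂])² / ((0.346)²·(0.0154)·(0.0176)) = 1.71×10⁻⁴
[MZ₂]² = 5.55×10⁻⁹ ⇒ [MZ₂] = 7.45×10⁻⁵ mol/L

[MZ₂] = 7.45×10⁻⁵ mol/L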